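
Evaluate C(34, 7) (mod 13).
8

Using Lucas' theorem:
Write n=34 and k=7 in base 13:
n in base 13: [2, 8]
k in base 13: [0, 7]
C(34,7) mod 13 = ∏ C(n_i, k_i) mod 13
Digit binomials (mod 13): C(2,0) = 1; C(8,7) = 8
Product: 1 × 8 = 8 ≡ 8 (mod 13)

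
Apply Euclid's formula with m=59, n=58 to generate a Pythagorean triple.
(117, 6844, 6845)

Euclid's formula: a = m² - n², b = 2mn, c = m² + n²
m = 59, n = 58
a = 59² - 58² = 3481 - 3364 = 117
b = 2 × 59 × 58 = 6844
c = 59² + 58² = 3481 + 3364 = 6845
Verification: 117² + 6844² = 13689 + 46840336 = 46854025 = 6845² ✓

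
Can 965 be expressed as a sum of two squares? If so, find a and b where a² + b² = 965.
2² + 31² (a=2, b=31)

Factorization: 965 = 5 × 193
By Fermat: n is sum of two squares iff every prime p ≡ 3 (mod 4) appears to even power.
All primes ≡ 3 (mod 4) appear to even power.
Search a = 0, 1, 2, … for 965 - a² a perfect square: first hit at a = 2: 965 - 4 = 961 = 31².
965 = 2² + 31² = 4 + 961 ✓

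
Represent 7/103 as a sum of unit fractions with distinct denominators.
1/15 + 1/773 + 1/1194285

Greedy algorithm:
7/103: ceiling(103/7) = 15, use 1/15
2/1545: ceiling(1545/2) = 773, use 1/773
1/1194285: ceiling(1194285/1) = 1194285, use 1/1194285
Result: 7/103 = 1/15 + 1/773 + 1/1194285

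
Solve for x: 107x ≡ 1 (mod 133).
46

gcd(107, 133) = 1, so the inverse exists.
Extended Euclidean algorithm on (133, 107):
133 = 1 × 107 + 26  ⟹  26 = (1)·133 + (-1)·107
107 = 4 × 26 + 3  ⟹  3 = (-4)·133 + (5)·107
26 = 8 × 3 + 2  ⟹  2 = (33)·133 + (-41)·107
3 = 1 × 2 + 1  ⟹  1 = (-37)·133 + (46)·107
So (46)·107 ≡ 1 (mod 133), i.e. 107^(-1) ≡ 46 (mod 133).
Check: 107 × 46 = 4922 ≡ 1 (mod 133)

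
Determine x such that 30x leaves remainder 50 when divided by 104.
x ≡ 19 (mod 52)

gcd(30, 104) = 2, which divides 50, so solutions exist.
Divide through by 2: 15x ≡ 25 (mod 52).
Find 15^(-1) mod 52 by the extended Euclidean algorithm:
52 = 3 × 15 + 7  ⟹  7 = (1)·52 + (-3)·15
15 = 2 × 7 + 1  ⟹  1 = (-2)·52 + (7)·15
So (7)·15 ≡ 1 (mod 52), i.e. 15^(-1) ≡ 7 (mod 52).
x ≡ 7 × 25 = 175 ≡ 19 (mod 52).
Check: 30 × 19 = 570 ≡ 50 (mod 104).
x ≡ 19 (mod 52), giving 2 solutions mod 104.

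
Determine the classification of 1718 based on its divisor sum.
deficient

Proper divisors of 1718: sum = 1 + 2 + 859 = 862
Since 862 < 1718, 1718 is deficient.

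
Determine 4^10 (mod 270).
166

Repeated squaring. Binary of 10 = 1010.
4^1 ≡ 4 (mod 270); 4^2 ≡ 16 (mod 270); 4^4 ≡ 256 (mod 270); 4^8 ≡ 196 (mod 270)
4^10 = 4^2 × 4^8 ≡ 166 (mod 270)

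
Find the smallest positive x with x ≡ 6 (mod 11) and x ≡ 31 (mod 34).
303

Using Chinese Remainder Theorem:
M = 11 × 34 = 374
M1 = 34, M2 = 11
y1 = 34^(-1) mod 11 = 1
y2 = 11^(-1) mod 34 = 31
x = (6×34×1 + 31×11×31) mod 374 = 303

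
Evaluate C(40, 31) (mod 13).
0

Using Lucas' theorem:
Write n=40 and k=31 in base 13:
n in base 13: [3, 1]
k in base 13: [2, 5]
C(40,31) mod 13 = ∏ C(n_i, k_i) mod 13
Digit binomials (mod 13): C(3,2) = 3; C(1,5) = 0 (k_i > n_i)
Product: 3 × 0 = 0 ≡ 0 (mod 13)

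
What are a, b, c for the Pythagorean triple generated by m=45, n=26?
(1349, 2340, 2701)

Euclid's formula: a = m² - n², b = 2mn, c = m² + n²
m = 45, n = 26
a = 45² - 26² = 2025 - 676 = 1349
b = 2 × 45 × 26 = 2340
c = 45² + 26² = 2025 + 676 = 2701
Verification: 1349² + 2340² = 1819801 + 5475600 = 7295401 = 2701² ✓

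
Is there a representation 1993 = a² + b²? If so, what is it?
12² + 43² (a=12, b=43)

Factorization: 1993 = 1993
By Fermat: n is sum of two squares iff every prime p ≡ 3 (mod 4) appears to even power.
All primes ≡ 3 (mod 4) appear to even power.
Search a = 0, 1, 2, … for 1993 - a² a perfect square: first hit at a = 12: 1993 - 144 = 1849 = 43².
1993 = 12² + 43² = 144 + 1849 ✓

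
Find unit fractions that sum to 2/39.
1/20 + 1/780

Greedy algorithm:
2/39: ceiling(39/2) = 20, use 1/20
1/780: ceiling(780/1) = 780, use 1/780
Result: 2/39 = 1/20 + 1/780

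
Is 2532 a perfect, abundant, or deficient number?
abundant

Proper divisors of 2532: sum = 1 + 2 + 3 + 4 + 6 + 12 + 211 + 422 + 633 + 844 + 1266 = 3404
Since 3404 > 2532, 2532 is abundant.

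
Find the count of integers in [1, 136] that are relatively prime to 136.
64

136 = 2^3 × 17
φ(n) = n × ∏(1 - 1/p) for each prime p dividing n
φ(136) = 136 × (1 - 1/2) × (1 - 1/17) = 64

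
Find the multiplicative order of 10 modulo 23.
22

23 is prime, so ord(10) divides φ(23) = 22.
Divisors of 22: 1, 2, 11, 22.
Repeated squaring: 10^1 ≡ 10, 10^2 ≡ 8, 10^4 ≡ 18, 10^8 ≡ 2, 10^16 ≡ 4 (mod 23).
Test 10^d mod 23 for each divisor d in increasing order:
10^1 ≡ 10
10^2 ≡ 8
10^11 = 10^8·10^2·10^1 ≡ 22
10^22 = 10^16·10^4·10^2 ≡ 1  ← first divisor giving 1
The order is 22.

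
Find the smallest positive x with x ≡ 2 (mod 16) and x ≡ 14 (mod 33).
146

Using Chinese Remainder Theorem:
M = 16 × 33 = 528
M1 = 33, M2 = 16
y1 = 33^(-1) mod 16 = 1
y2 = 16^(-1) mod 33 = 31
x = (2×33×1 + 14×16×31) mod 528 = 146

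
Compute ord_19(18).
2

19 is prime, so ord(18) divides φ(19) = 18.
Divisors of 18: 1, 2, 3, 6, 9, 18.
Repeated squaring: 18^1 ≡ 18, 18^2 ≡ 1, 18^4 ≡ 1, 18^8 ≡ 1, 18^16 ≡ 1 (mod 19).
Test 18^d mod 19 for each divisor d in increasing order:
18^1 ≡ 18
18^2 ≡ 1  ← first divisor giving 1
The order is 2.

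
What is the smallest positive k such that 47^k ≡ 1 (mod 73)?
72

73 is prime, so ord(47) divides φ(73) = 72.
Divisors of 72: 1, 2, 3, 4, 6, 8, 9, 12, 18, 24, 36, 72.
Repeated squaring: 47^1 ≡ 47, 47^2 ≡ 19, 47^4 ≡ 69, 47^8 ≡ 16, 47^16 ≡ 37, 47^32 ≡ 55, 47^64 ≡ 32 (mod 73).
Test 47^d mod 73 for each divisor d in increasing order:
47^1 ≡ 47
47^2 ≡ 19
47^3 = 47^2·47^1 ≡ 17
47^4 ≡ 69
47^6 = 47^4·47^2 ≡ 70
47^8 ≡ 16
47^9 = 47^8·47^1 ≡ 22
47^12 = 47^8·47^4 ≡ 9
47^18 = 47^16·47^2 ≡ 46
47^24 = 47^16·47^8 ≡ 8
47^36 = 47^32·47^4 ≡ 72
47^72 = 47^64·47^8 ≡ 1  ← first divisor giving 1
The order is 72.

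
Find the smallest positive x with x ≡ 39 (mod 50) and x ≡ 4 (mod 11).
389

Using Chinese Remainder Theorem:
M = 50 × 11 = 550
M1 = 11, M2 = 50
y1 = 11^(-1) mod 50 = 41
y2 = 50^(-1) mod 11 = 2
x = (39×11×41 + 4×50×2) mod 550 = 389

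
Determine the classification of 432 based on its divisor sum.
abundant

Proper divisors of 432: sum = 1 + 2 + 3 + 4 + 6 + 8 + 9 + 12 + ... + 72 + 108 + 144 + 216 (19 divisors) = 808
Since 808 > 432, 432 is abundant.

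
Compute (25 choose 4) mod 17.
2

Using Lucas' theorem:
Write n=25 and k=4 in base 17:
n in base 17: [1, 8]
k in base 17: [0, 4]
C(25,4) mod 17 = ∏ C(n_i, k_i) mod 17
Digit binomials (mod 17): C(1,0) = 1; C(8,4) = 70 ≡ 2
Product: 1 × 2 = 2 ≡ 2 (mod 17)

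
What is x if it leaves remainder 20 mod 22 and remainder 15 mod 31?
108

Using Chinese Remainder Theorem:
M = 22 × 31 = 682
M1 = 31, M2 = 22
y1 = 31^(-1) mod 22 = 5
y2 = 22^(-1) mod 31 = 24
x = (20×31×5 + 15×22×24) mod 682 = 108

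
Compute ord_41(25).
10

41 is prime, so ord(25) divides φ(41) = 40.
Divisors of 40: 1, 2, 4, 5, 8, 10, 20, 40.
Repeated squaring: 25^1 ≡ 25, 25^2 ≡ 10, 25^4 ≡ 18, 25^8 ≡ 37, 25^16 ≡ 16, 25^32 ≡ 10 (mod 41).
Test 25^d mod 41 for each divisor d in increasing order:
25^1 ≡ 25
25^2 ≡ 10
25^4 ≡ 18
25^5 = 25^4·25^1 ≡ 40
25^8 ≡ 37
25^10 = 25^8·25^2 ≡ 1  ← first divisor giving 1
The order is 10.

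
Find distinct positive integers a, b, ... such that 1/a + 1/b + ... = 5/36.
1/8 + 1/72

Greedy algorithm:
5/36: ceiling(36/5) = 8, use 1/8
1/72: ceiling(72/1) = 72, use 1/72
Result: 5/36 = 1/8 + 1/72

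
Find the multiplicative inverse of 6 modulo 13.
11

gcd(6, 13) = 1, so the inverse exists.
Extended Euclidean algorithm on (13, 6):
13 = 2 × 6 + 1  ⟹  1 = (1)·13 + (-2)·6
So (-2)·6 ≡ 1 (mod 13), i.e. 6^(-1) ≡ -2 ≡ 11 (mod 13).
Check: 6 × 11 = 66 ≡ 1 (mod 13)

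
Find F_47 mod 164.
13

Matrix identity: Q^n = [[F_(n+1), F_n], [F_n, F_(n-1)]] with Q = [[1,1],[1,0]].
n = 47 = 101111₂. Square-and-multiply, entries mod 164:
Q^1 = [[1,1],[1,0]]
Q^2 = (Q^1)² = [[2,1],[1,1]]
Q^5 = (Q^2)²·Q = [[8,5],[5,3]]
Q^11 = (Q^5)²·Q = [[144,89],[89,55]]
Q^23 = (Q^11)²·Q = [[120,121],[121,163]]
Q^47 = (Q^23)²·Q = [[144,13],[13,131]]
F_47 mod 164 = Q^47[0][1] = 13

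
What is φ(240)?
64

240 = 2^4 × 3 × 5
φ(n) = n × ∏(1 - 1/p) for each prime p dividing n
φ(240) = 240 × (1 - 1/2) × (1 - 1/3) × (1 - 1/5) = 64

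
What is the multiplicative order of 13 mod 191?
95

191 is prime, so ord(13) divides φ(191) = 190.
Divisors of 190: 1, 2, 5, 10, 19, 38, 95, 190.
Repeated squaring: 13^1 ≡ 13, 13^2 ≡ 169, 13^4 ≡ 102, 13^8 ≡ 90, 13^16 ≡ 78, 13^32 ≡ 163, 13^64 ≡ 20, 13^128 ≡ 18 (mod 191).
Test 13^d mod 191 for each divisor d in increasing order:
13^1 ≡ 13
13^2 ≡ 169
13^5 = 13^4·13^1 ≡ 180
13^10 = 13^8·13^2 ≡ 121
13^19 = 13^16·13^2·13^1 ≡ 39
13^38 = 13^32·13^4·13^2 ≡ 184
13^95 = 13^64·13^16·13^8·13^4·13^2·13^1 ≡ 1  ← first divisor giving 1
The order is 95.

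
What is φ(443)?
442

443 = 443
φ(n) = n × ∏(1 - 1/p) for each prime p dividing n
φ(443) = 443 × (1 - 1/443) = 442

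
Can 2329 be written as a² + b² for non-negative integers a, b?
5² + 48² (a=5, b=48)

Factorization: 2329 = 17 × 137
By Fermat: n is sum of two squares iff every prime p ≡ 3 (mod 4) appears to even power.
All primes ≡ 3 (mod 4) appear to even power.
Search a = 0, 1, 2, … for 2329 - a² a perfect square: first hit at a = 5: 2329 - 25 = 2304 = 48².
2329 = 5² + 48² = 25 + 2304 ✓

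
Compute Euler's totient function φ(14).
6

14 = 2 × 7
φ(n) = n × ∏(1 - 1/p) for each prime p dividing n
φ(14) = 14 × (1 - 1/2) × (1 - 1/7) = 6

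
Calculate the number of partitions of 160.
107438159466

p(n) counts ways to write n as a sum of positive integers (order ignored).
Euler's pentagonal recurrence: p(k) = p(k-1) + p(k-2) - p(k-5) - p(k-7) + p(k-12) + p(k-15) - ... (offsets j(3j∓1)/2, signs ++--, p(0)=1, p(<0)=0).
DP table for k = 0..159: p(0)=1, p(1)=1, p(2)=2, p(3)=3, p(4)=5, p(5)=7, p(6)=11, p(7)=15, p(8)=22, p(9)=30, p(10)=42, p(11)=56, p(12)=77, p(13)=101, p(14)=135, p(15)=176, p(16)=231, p(17)=297, p(18)=385, p(19)=490, p(20)=627, p(21)=792, p(22)=1002, p(23)=1255, p(24)=1575, p(25)=1958, p(26)=2436, p(27)=3010, p(28)=3718, p(29)=4565, p(30)=5604, p(31)=6842, p(32)=8349, p(33)=10143, p(34)=12310, p(35)=14883, p(36)=17977, p(37)=21637, p(38)=26015, p(39)=31185, p(40)=37338, p(41)=44583, p(42)=53174, p(43)=63261, p(44)=75175, p(45)=89134, p(46)=105558, p(47)=124754, p(48)=147273, p(49)=173525, p(50)=204226, p(51)=239943, p(52)=281589, p(53)=329931, p(54)=386155, p(55)=451276, p(56)=526823, p(57)=614154, p(58)=715220, p(59)=831820, p(60)=966467, p(61)=1121505, p(62)=1300156, p(63)=1505499, p(64)=1741630, p(65)=2012558, p(66)=2323520, p(67)=2679689, p(68)=3087735, p(69)=3554345, p(70)=4087968, p(71)=4697205, p(72)=5392783, p(73)=6185689, p(74)=7089500, p(75)=8118264, p(76)=9289091, p(77)=10619863, p(78)=12132164, p(79)=13848650, p(80)=15796476, p(81)=18004327, p(82)=20506255, p(83)=23338469, p(84)=26543660, p(85)=30167357, p(86)=34262962, p(87)=38887673, p(88)=44108109, p(89)=49995925, p(90)=56634173, p(91)=64112359, p(92)=72533807, p(93)=82010177, p(94)=92669720, p(95)=104651419, p(96)=118114304, p(97)=133230930, p(98)=150198136, p(99)=169229875, p(100)=190569292, p(101)=214481126, p(102)=241265379, p(103)=271248950, p(104)=304801365, p(105)=342325709, p(106)=384276336, p(107)=431149389, p(108)=483502844, p(109)=541946240, p(110)=607163746, p(111)=679903203, p(112)=761002156, p(113)=851376628, p(114)=952050665, p(115)=1064144451, p(116)=1188908248, p(117)=1327710076, p(118)=1482074143, p(119)=1653668665, p(120)=1844349560, p(121)=2056148051, p(122)=2291320912, p(123)=2552338241, p(124)=2841940500, p(125)=3163127352, p(126)=3519222692, p(127)=3913864295, p(128)=4351078600, p(129)=4835271870, p(130)=5371315400, p(131)=5964539504, p(132)=6620830889, p(133)=7346629512, p(134)=8149040695, p(135)=9035836076, p(136)=10015581680, p(137)=11097645016, p(138)=12292341831, p(139)=13610949895, p(140)=15065878135, p(141)=16670689208, p(142)=18440293320, p(143)=20390982757, p(144)=22540654445, p(145)=24908858009, p(146)=27517052599, p(147)=30388671978, p(148)=33549419497, p(149)=37027355200, p(150)=40853235313, p(151)=45060624582, p(152)=49686288421, p(153)=54770336324, p(154)=60356673280, p(155)=66493182097, p(156)=73232243759, p(157)=80630964769, p(158)=88751778802, p(159)=97662728555.
Final step: p(160) = p(159) + p(158) - p(155) - p(153) + p(148) + p(145) - p(138) - p(134) + p(125) + p(120) - p(109) - p(103) + p(90) + p(83) - p(68) - p(60) + p(43) + p(34) - p(15) - p(5)
= 97662728555 + 88751778802 - 66493182097 - 54770336324 + 33549419497 + 24908858009 - 12292341831 - 8149040695 + 3163127352 + 1844349560 - 541946240 - 271248950 + 56634173 + 23338469 - 3087735 - 966467 + 63261 + 12310 - 176 - 7
= 107438159466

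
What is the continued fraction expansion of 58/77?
[0; 1, 3, 19]

Euclidean algorithm steps:
58 = 0 × 77 + 58
77 = 1 × 58 + 19
58 = 3 × 19 + 1
19 = 19 × 1 + 0
Continued fraction: [0; 1, 3, 19]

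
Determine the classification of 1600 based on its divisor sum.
abundant

Proper divisors of 1600: sum = 1 + 2 + 4 + 5 + 8 + 10 + 16 + 20 + ... + 200 + 320 + 400 + 800 (20 divisors) = 2337
Since 2337 > 1600, 1600 is abundant.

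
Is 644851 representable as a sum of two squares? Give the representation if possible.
Not possible

Factorization: 644851 = 23^3 × 53
By Fermat: n is sum of two squares iff every prime p ≡ 3 (mod 4) appears to even power.
Prime(s) ≡ 3 (mod 4) with odd exponent: [(23, 3)]
Therefore 644851 cannot be expressed as a² + b².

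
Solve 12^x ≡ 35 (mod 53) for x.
47

Baby-step giant-step with step n = ⌈√53⌉ = 8.
Baby steps 12^j mod 53 (j:value) for j=0..7: 0:1, 1:12, 2:38, 3:32, 4:13, 5:50, 6:17, 7:45.
Giant-step multiplier: 12^(-8) ≡ 12^(52-8) = 12^44 ≡ 16 (mod 53).
Giant steps γ_i = 35·16^i mod 53: γ_0=35, γ_1=30, γ_2=3, γ_3=48, γ_4=26, γ_5=45 (in table at j=7).
x = i·n + j = 5·8 + 7 = 47.
Check: 12^47 ≡ 35 (mod 53).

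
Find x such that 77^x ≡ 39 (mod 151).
52

Baby-step giant-step with step n = ⌈√151⌉ = 13.
Baby steps 77^j mod 151 (j:value) for j=0..12: 0:1, 1:77, 2:40, 3:60, 4:90, 5:135, 6:127, 7:115, 8:97, 9:70, 10:105, 11:82, 12:123.
Giant-step multiplier: 77^(-13) ≡ 77^(150-13) = 77^137 ≡ 133 (mod 151).
Giant steps γ_i = 39·133^i mod 151: γ_0=39, γ_1=53, γ_2=103, γ_3=109, γ_4=1 (in table at j=0).
x = i·n + j = 4·13 + 0 = 52.
Check: 77^52 ≡ 39 (mod 151).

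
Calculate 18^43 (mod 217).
144

Repeated squaring. Binary of 43 = 101011.
18^1 ≡ 18 (mod 217); 18^2 ≡ 107 (mod 217); 18^4 ≡ 165 (mod 217); 18^8 ≡ 100 (mod 217); 18^16 ≡ 18 (mod 217); 18^32 ≡ 107 (mod 217)
18^43 = 18^1 × 18^2 × 18^8 × 18^32 ≡ 144 (mod 217)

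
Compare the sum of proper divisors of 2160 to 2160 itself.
abundant

Proper divisors of 2160: sum = 1 + 2 + 3 + 4 + 5 + 6 + 8 + 9 + ... + 432 + 540 + 720 + 1080 (39 divisors) = 5280
Since 5280 > 2160, 2160 is abundant.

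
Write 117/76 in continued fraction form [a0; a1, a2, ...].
[1; 1, 1, 5, 1, 5]

Euclidean algorithm steps:
117 = 1 × 76 + 41
76 = 1 × 41 + 35
41 = 1 × 35 + 6
35 = 5 × 6 + 5
6 = 1 × 5 + 1
5 = 5 × 1 + 0
Continued fraction: [1; 1, 1, 5, 1, 5]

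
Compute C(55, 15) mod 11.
0

Using Lucas' theorem:
Write n=55 and k=15 in base 11:
n in base 11: [5, 0]
k in base 11: [1, 4]
C(55,15) mod 11 = ∏ C(n_i, k_i) mod 11
Digit binomials (mod 11): C(5,1) = 5; C(0,4) = 0 (k_i > n_i)
Product: 5 × 0 = 0 ≡ 0 (mod 11)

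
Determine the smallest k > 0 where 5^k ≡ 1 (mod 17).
16

17 is prime, so ord(5) divides φ(17) = 16.
Divisors of 16: 1, 2, 4, 8, 16.
Repeated squaring: 5^1 ≡ 5, 5^2 ≡ 8, 5^4 ≡ 13, 5^8 ≡ 16, 5^16 ≡ 1 (mod 17).
Test 5^d mod 17 for each divisor d in increasing order:
5^1 ≡ 5
5^2 ≡ 8
5^4 ≡ 13
5^8 ≡ 16
5^16 ≡ 1  ← first divisor giving 1
The order is 16.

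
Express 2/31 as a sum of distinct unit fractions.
1/16 + 1/496

Greedy algorithm:
2/31: ceiling(31/2) = 16, use 1/16
1/496: ceiling(496/1) = 496, use 1/496
Result: 2/31 = 1/16 + 1/496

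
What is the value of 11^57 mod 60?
11

Repeated squaring. Binary of 57 = 111001.
11^1 ≡ 11 (mod 60); 11^2 ≡ 1 (mod 60); 11^4 ≡ 1 (mod 60); 11^8 ≡ 1 (mod 60); 11^16 ≡ 1 (mod 60); 11^32 ≡ 1 (mod 60)
11^57 = 11^1 × 11^8 × 11^16 × 11^32 ≡ 11 (mod 60)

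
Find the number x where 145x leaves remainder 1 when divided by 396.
325

gcd(145, 396) = 1, so the inverse exists.
Extended Euclidean algorithm on (396, 145):
396 = 2 × 145 + 106  ⟹  106 = (1)·396 + (-2)·145
145 = 1 × 106 + 39  ⟹  39 = (-1)·396 + (3)·145
106 = 2 × 39 + 28  ⟹  28 = (3)·396 + (-8)·145
39 = 1 × 28 + 11  ⟹  11 = (-4)·396 + (11)·145
28 = 2 × 11 + 6  ⟹  6 = (11)·396 + (-30)·145
11 = 1 × 6 + 5  ⟹  5 = (-15)·396 + (41)·145
6 = 1 × 5 + 1  ⟹  1 = (26)·396 + (-71)·145
So (-71)·145 ≡ 1 (mod 396), i.e. 145^(-1) ≡ -71 ≡ 325 (mod 396).
Check: 145 × 325 = 47125 ≡ 1 (mod 396)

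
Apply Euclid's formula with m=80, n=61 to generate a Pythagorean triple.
(2679, 9760, 10121)

Euclid's formula: a = m² - n², b = 2mn, c = m² + n²
m = 80, n = 61
a = 80² - 61² = 6400 - 3721 = 2679
b = 2 × 80 × 61 = 9760
c = 80² + 61² = 6400 + 3721 = 10121
Verification: 2679² + 9760² = 7177041 + 95257600 = 102434641 = 10121² ✓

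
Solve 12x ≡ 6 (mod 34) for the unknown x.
x ≡ 9 (mod 17)

gcd(12, 34) = 2, which divides 6, so solutions exist.
Divide through by 2: 6x ≡ 3 (mod 17).
Find 6^(-1) mod 17 by the extended Euclidean algorithm:
17 = 2 × 6 + 5  ⟹  5 = (1)·17 + (-2)·6
6 = 1 × 5 + 1  ⟹  1 = (-1)·17 + (3)·6
So (3)·6 ≡ 1 (mod 17), i.e. 6^(-1) ≡ 3 (mod 17).
x ≡ 3 × 3 = 9 ≡ 9 (mod 17).
Check: 12 × 9 = 108 ≡ 6 (mod 34).
x ≡ 9 (mod 17), giving 2 solutions mod 34.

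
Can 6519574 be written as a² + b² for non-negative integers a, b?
Not possible

Factorization: 6519574 = 2 × 41 × 43^3
By Fermat: n is sum of two squares iff every prime p ≡ 3 (mod 4) appears to even power.
Prime(s) ≡ 3 (mod 4) with odd exponent: [(43, 3)]
Therefore 6519574 cannot be expressed as a² + b².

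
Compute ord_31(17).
30

31 is prime, so ord(17) divides φ(31) = 30.
Divisors of 30: 1, 2, 3, 5, 6, 10, 15, 30.
Repeated squaring: 17^1 ≡ 17, 17^2 ≡ 10, 17^4 ≡ 7, 17^8 ≡ 18, 17^16 ≡ 14 (mod 31).
Test 17^d mod 31 for each divisor d in increasing order:
17^1 ≡ 17
17^2 ≡ 10
17^3 = 17^2·17^1 ≡ 15
17^5 = 17^4·17^1 ≡ 26
17^6 = 17^4·17^2 ≡ 8
17^10 = 17^8·17^2 ≡ 25
17^15 = 17^8·17^4·17^2·17^1 ≡ 30
17^30 = 17^16·17^8·17^4·17^2 ≡ 1  ← first divisor giving 1
The order is 30.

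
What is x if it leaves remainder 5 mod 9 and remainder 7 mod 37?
266

Using Chinese Remainder Theorem:
M = 9 × 37 = 333
M1 = 37, M2 = 9
y1 = 37^(-1) mod 9 = 1
y2 = 9^(-1) mod 37 = 33
x = (5×37×1 + 7×9×33) mod 333 = 266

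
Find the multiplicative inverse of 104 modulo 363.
185

gcd(104, 363) = 1, so the inverse exists.
Extended Euclidean algorithm on (363, 104):
363 = 3 × 104 + 51  ⟹  51 = (1)·363 + (-3)·104
104 = 2 × 51 + 2  ⟹  2 = (-2)·363 + (7)·104
51 = 25 × 2 + 1  ⟹  1 = (51)·363 + (-178)·104
So (-178)·104 ≡ 1 (mod 363), i.e. 104^(-1) ≡ -178 ≡ 185 (mod 363).
Check: 104 × 185 = 19240 ≡ 1 (mod 363)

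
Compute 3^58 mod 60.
9

Repeated squaring. Binary of 58 = 111010.
3^1 ≡ 3 (mod 60); 3^2 ≡ 9 (mod 60); 3^4 ≡ 21 (mod 60); 3^8 ≡ 21 (mod 60); 3^16 ≡ 21 (mod 60); 3^32 ≡ 21 (mod 60)
3^58 = 3^2 × 3^8 × 3^16 × 3^32 ≡ 9 (mod 60)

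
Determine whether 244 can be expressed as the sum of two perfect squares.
10² + 12² (a=10, b=12)

Factorization: 244 = 2^2 × 61
By Fermat: n is sum of two squares iff every prime p ≡ 3 (mod 4) appears to even power.
All primes ≡ 3 (mod 4) appear to even power.
Search a = 0, 1, 2, … for 244 - a² a perfect square: first hit at a = 10: 244 - 100 = 144 = 12².
244 = 10² + 12² = 100 + 144 ✓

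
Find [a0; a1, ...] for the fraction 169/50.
[3; 2, 1, 1, 1, 2, 2]

Euclidean algorithm steps:
169 = 3 × 50 + 19
50 = 2 × 19 + 12
19 = 1 × 12 + 7
12 = 1 × 7 + 5
7 = 1 × 5 + 2
5 = 2 × 2 + 1
2 = 2 × 1 + 0
Continued fraction: [3; 2, 1, 1, 1, 2, 2]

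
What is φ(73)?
72

73 = 73
φ(n) = n × ∏(1 - 1/p) for each prime p dividing n
φ(73) = 73 × (1 - 1/73) = 72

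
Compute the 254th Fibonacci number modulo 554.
109

Matrix identity: Q^n = [[F_(n+1), F_n], [F_n, F_(n-1)]] with Q = [[1,1],[1,0]].
n = 254 = 11111110₂. Square-and-multiply, entries mod 554:
Q^1 = [[1,1],[1,0]]
Q^3 = (Q^1)²·Q = [[3,2],[2,1]]
Q^7 = (Q^3)²·Q = [[21,13],[13,8]]
Q^15 = (Q^7)²·Q = [[433,56],[56,377]]
Q^31 = (Q^15)²·Q = [[535,49],[49,486]]
Q^63 = (Q^31)²·Q = [[161,546],[546,169]]
Q^127 = (Q^63)²·Q = [[77,501],[501,130]]
Q^254 = (Q^127)² = [[428,109],[109,319]]
F_254 mod 554 = Q^254[0][1] = 109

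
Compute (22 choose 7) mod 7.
3

Using Lucas' theorem:
Write n=22 and k=7 in base 7:
n in base 7: [3, 1]
k in base 7: [1, 0]
C(22,7) mod 7 = ∏ C(n_i, k_i) mod 7
Digit binomials (mod 7): C(3,1) = 3; C(1,0) = 1
Product: 3 × 1 = 3 ≡ 3 (mod 7)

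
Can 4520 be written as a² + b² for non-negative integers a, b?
26² + 62² (a=26, b=62)

Factorization: 4520 = 2^3 × 5 × 113
By Fermat: n is sum of two squares iff every prime p ≡ 3 (mod 4) appears to even power.
All primes ≡ 3 (mod 4) appear to even power.
Search a = 0, 1, 2, … for 4520 - a² a perfect square: first hit at a = 26: 4520 - 676 = 3844 = 62².
4520 = 26² + 62² = 676 + 3844 ✓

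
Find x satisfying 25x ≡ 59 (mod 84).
x ≡ 83 (mod 84)

gcd(25, 84) = 1, which divides 59, so solutions exist.
Find 25^(-1) mod 84 by the extended Euclidean algorithm:
84 = 3 × 25 + 9  ⟹  9 = (1)·84 + (-3)·25
25 = 2 × 9 + 7  ⟹  7 = (-2)·84 + (7)·25
9 = 1 × 7 + 2  ⟹  2 = (3)·84 + (-10)·25
7 = 3 × 2 + 1  ⟹  1 = (-11)·84 + (37)·25
So (37)·25 ≡ 1 (mod 84), i.e. 25^(-1) ≡ 37 (mod 84).
x ≡ 37 × 59 = 2183 ≡ 83 (mod 84).
Check: 25 × 83 = 2075 ≡ 59 (mod 84).
Unique solution: x ≡ 83 (mod 84)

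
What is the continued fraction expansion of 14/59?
[0; 4, 4, 1, 2]

Euclidean algorithm steps:
14 = 0 × 59 + 14
59 = 4 × 14 + 3
14 = 4 × 3 + 2
3 = 1 × 2 + 1
2 = 2 × 1 + 0
Continued fraction: [0; 4, 4, 1, 2]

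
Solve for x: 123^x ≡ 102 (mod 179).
87

Baby-step giant-step with step n = ⌈√179⌉ = 14.
Baby steps 123^j mod 179 (j:value) for j=0..13: 0:1, 1:123, 2:93, 3:162, 4:57, 5:30, 6:110, 7:105, 8:27, 9:99, 10:5, 11:78, 12:107, 13:94.
Giant-step multiplier: 123^(-14) ≡ 123^(178-14) = 123^164 ≡ 76 (mod 179).
Giant steps γ_i = 102·76^i mod 179: γ_0=102, γ_1=55, γ_2=63, γ_3=134, γ_4=160, γ_5=167, γ_6=162 (in table at j=3).
x = i·n + j = 6·14 + 3 = 87.
Check: 123^87 ≡ 102 (mod 179).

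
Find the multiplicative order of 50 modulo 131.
130

131 is prime, so ord(50) divides φ(131) = 130.
Divisors of 130: 1, 2, 5, 10, 13, 26, 65, 130.
Repeated squaring: 50^1 ≡ 50, 50^2 ≡ 11, 50^4 ≡ 121, 50^8 ≡ 100, 50^16 ≡ 44, 50^32 ≡ 102, 50^64 ≡ 55, 50^128 ≡ 12 (mod 131).
Test 50^d mod 131 for each divisor d in increasing order:
50^1 ≡ 50
50^2 ≡ 11
50^5 = 50^4·50^1 ≡ 24
50^10 = 50^8·50^2 ≡ 52
50^13 = 50^8·50^4·50^1 ≡ 42
50^26 = 50^16·50^8·50^2 ≡ 61
50^65 = 50^64·50^1 ≡ 130
50^130 = 50^128·50^2 ≡ 1  ← first divisor giving 1
The order is 130.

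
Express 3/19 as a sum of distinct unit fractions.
1/7 + 1/67 + 1/8911

Greedy algorithm:
3/19: ceiling(19/3) = 7, use 1/7
2/133: ceiling(133/2) = 67, use 1/67
1/8911: ceiling(8911/1) = 8911, use 1/8911
Result: 3/19 = 1/7 + 1/67 + 1/8911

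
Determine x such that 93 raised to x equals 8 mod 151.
90

Baby-step giant-step with step n = ⌈√151⌉ = 13.
Baby steps 93^j mod 151 (j:value) for j=0..12: 0:1, 1:93, 2:42, 3:131, 4:103, 5:66, 6:98, 7:54, 8:39, 9:3, 10:128, 11:126, 12:91.
Giant-step multiplier: 93^(-13) ≡ 93^(150-13) = 93^137 ≡ 108 (mod 151).
Giant steps γ_i = 8·108^i mod 151: γ_0=8, γ_1=109, γ_2=145, γ_3=107, γ_4=80, γ_5=33, γ_6=91 (in table at j=12).
x = i·n + j = 6·13 + 12 = 90.
Check: 93^90 ≡ 8 (mod 151).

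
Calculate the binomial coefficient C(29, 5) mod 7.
0

Using Lucas' theorem:
Write n=29 and k=5 in base 7:
n in base 7: [4, 1]
k in base 7: [0, 5]
C(29,5) mod 7 = ∏ C(n_i, k_i) mod 7
Digit binomials (mod 7): C(4,0) = 1; C(1,5) = 0 (k_i > n_i)
Product: 1 × 0 = 0 ≡ 0 (mod 7)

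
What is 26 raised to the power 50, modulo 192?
64

Repeated squaring. Binary of 50 = 110010.
26^1 ≡ 26 (mod 192); 26^2 ≡ 100 (mod 192); 26^4 ≡ 16 (mod 192); 26^8 ≡ 64 (mod 192); 26^16 ≡ 64 (mod 192); 26^32 ≡ 64 (mod 192)
26^50 = 26^2 × 26^16 × 26^32 ≡ 64 (mod 192)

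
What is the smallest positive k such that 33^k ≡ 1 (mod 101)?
50

101 is prime, so ord(33) divides φ(101) = 100.
Divisors of 100: 1, 2, 4, 5, 10, 20, 25, 50, 100.
Repeated squaring: 33^1 ≡ 33, 33^2 ≡ 79, 33^4 ≡ 80, 33^8 ≡ 37, 33^16 ≡ 56, 33^32 ≡ 5, 33^64 ≡ 25 (mod 101).
Test 33^d mod 101 for each divisor d in increasing order:
33^1 ≡ 33
33^2 ≡ 79
33^4 ≡ 80
33^5 = 33^4·33^1 ≡ 14
33^10 = 33^8·33^2 ≡ 95
33^20 = 33^16·33^4 ≡ 36
33^25 = 33^16·33^8·33^1 ≡ 100
33^50 = 33^32·33^16·33^2 ≡ 1  ← first divisor giving 1
The order is 50.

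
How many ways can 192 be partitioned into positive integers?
1987276856363

p(n) counts ways to write n as a sum of positive integers (order ignored).
Euler's pentagonal recurrence: p(k) = p(k-1) + p(k-2) - p(k-5) - p(k-7) + p(k-12) + p(k-15) - ... (offsets j(3j∓1)/2, signs ++--, p(0)=1, p(<0)=0).
DP table for k = 0..191: p(0)=1, p(1)=1, p(2)=2, p(3)=3, p(4)=5, p(5)=7, p(6)=11, p(7)=15, p(8)=22, p(9)=30, p(10)=42, p(11)=56, p(12)=77, p(13)=101, p(14)=135, p(15)=176, p(16)=231, p(17)=297, p(18)=385, p(19)=490, p(20)=627, p(21)=792, p(22)=1002, p(23)=1255, p(24)=1575, p(25)=1958, p(26)=2436, p(27)=3010, p(28)=3718, p(29)=4565, p(30)=5604, p(31)=6842, p(32)=8349, p(33)=10143, p(34)=12310, p(35)=14883, p(36)=17977, p(37)=21637, p(38)=26015, p(39)=31185, p(40)=37338, p(41)=44583, p(42)=53174, p(43)=63261, p(44)=75175, p(45)=89134, p(46)=105558, p(47)=124754, p(48)=147273, p(49)=173525, p(50)=204226, p(51)=239943, p(52)=281589, p(53)=329931, p(54)=386155, p(55)=451276, p(56)=526823, p(57)=614154, p(58)=715220, p(59)=831820, p(60)=966467, p(61)=1121505, p(62)=1300156, p(63)=1505499, p(64)=1741630, p(65)=2012558, p(66)=2323520, p(67)=2679689, p(68)=3087735, p(69)=3554345, p(70)=4087968, p(71)=4697205, p(72)=5392783, p(73)=6185689, p(74)=7089500, p(75)=8118264, p(76)=9289091, p(77)=10619863, p(78)=12132164, p(79)=13848650, p(80)=15796476, p(81)=18004327, p(82)=20506255, p(83)=23338469, p(84)=26543660, p(85)=30167357, p(86)=34262962, p(87)=38887673, p(88)=44108109, p(89)=49995925, p(90)=56634173, p(91)=64112359, p(92)=72533807, p(93)=82010177, p(94)=92669720, p(95)=104651419, p(96)=118114304, p(97)=133230930, p(98)=150198136, p(99)=169229875, p(100)=190569292, p(101)=214481126, p(102)=241265379, p(103)=271248950, p(104)=304801365, p(105)=342325709, p(106)=384276336, p(107)=431149389, p(108)=483502844, p(109)=541946240, p(110)=607163746, p(111)=679903203, p(112)=761002156, p(113)=851376628, p(114)=952050665, p(115)=1064144451, p(116)=1188908248, p(117)=1327710076, p(118)=1482074143, p(119)=1653668665, p(120)=1844349560, p(121)=2056148051, p(122)=2291320912, p(123)=2552338241, p(124)=2841940500, p(125)=3163127352, p(126)=3519222692, p(127)=3913864295, p(128)=4351078600, p(129)=4835271870, p(130)=5371315400, p(131)=5964539504, p(132)=6620830889, p(133)=7346629512, p(134)=8149040695, p(135)=9035836076, p(136)=10015581680, p(137)=11097645016, p(138)=12292341831, p(139)=13610949895, p(140)=15065878135, p(141)=16670689208, p(142)=18440293320, p(143)=20390982757, p(144)=22540654445, p(145)=24908858009, p(146)=27517052599, p(147)=30388671978, p(148)=33549419497, p(149)=37027355200, p(150)=40853235313, p(151)=45060624582, p(152)=49686288421, p(153)=54770336324, p(154)=60356673280, p(155)=66493182097, p(156)=73232243759, p(157)=80630964769, p(158)=88751778802, p(159)=97662728555, p(160)=107438159466, p(161)=118159068427, p(162)=129913904637, p(163)=142798995930, p(164)=156919475295, p(165)=172389800255, p(166)=189334822579, p(167)=207890420102, p(168)=228204732751, p(169)=250438925115, p(170)=274768617130, p(171)=301384802048, p(172)=330495499613, p(173)=362326859895, p(174)=397125074750, p(175)=435157697830, p(176)=476715857290, p(177)=522115831195, p(178)=571701605655, p(179)=625846753120, p(180)=684957390936, p(181)=749474411781, p(182)=819876908323, p(183)=896684817527, p(184)=980462880430, p(185)=1071823774337, p(186)=1171432692373, p(187)=1280011042268, p(188)=1398341745571, p(189)=1527273599625, p(190)=1667727404093, p(191)=1820701100652.
Final step: p(192) = p(191) + p(190) - p(187) - p(185) + p(180) + p(177) - p(170) - p(166) + p(157) + p(152) - p(141) - p(135) + p(122) + p(115) - p(100) - p(92) + p(75) + p(66) - p(47) - p(37) + p(16) + p(5)
= 1820701100652 + 1667727404093 - 1280011042268 - 1071823774337 + 684957390936 + 522115831195 - 274768617130 - 189334822579 + 80630964769 + 49686288421 - 16670689208 - 9035836076 + 2291320912 + 1064144451 - 190569292 - 72533807 + 8118264 + 2323520 - 124754 - 21637 + 231 + 7
= 1987276856363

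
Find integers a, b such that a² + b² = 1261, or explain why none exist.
6² + 35² (a=6, b=35)

Factorization: 1261 = 13 × 97
By Fermat: n is sum of two squares iff every prime p ≡ 3 (mod 4) appears to even power.
All primes ≡ 3 (mod 4) appear to even power.
Search a = 0, 1, 2, … for 1261 - a² a perfect square: first hit at a = 6: 1261 - 36 = 1225 = 35².
1261 = 6² + 35² = 36 + 1225 ✓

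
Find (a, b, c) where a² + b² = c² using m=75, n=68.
(1001, 10200, 10249)

Euclid's formula: a = m² - n², b = 2mn, c = m² + n²
m = 75, n = 68
a = 75² - 68² = 5625 - 4624 = 1001
b = 2 × 75 × 68 = 10200
c = 75² + 68² = 5625 + 4624 = 10249
Verification: 1001² + 10200² = 1002001 + 104040000 = 105042001 = 10249² ✓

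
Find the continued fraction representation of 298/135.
[2; 4, 1, 4, 1, 1, 2]

Euclidean algorithm steps:
298 = 2 × 135 + 28
135 = 4 × 28 + 23
28 = 1 × 23 + 5
23 = 4 × 5 + 3
5 = 1 × 3 + 2
3 = 1 × 2 + 1
2 = 2 × 1 + 0
Continued fraction: [2; 4, 1, 4, 1, 1, 2]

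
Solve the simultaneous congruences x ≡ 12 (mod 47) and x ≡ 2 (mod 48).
482

Using Chinese Remainder Theorem:
M = 47 × 48 = 2256
M1 = 48, M2 = 47
y1 = 48^(-1) mod 47 = 1
y2 = 47^(-1) mod 48 = 47
x = (12×48×1 + 2×47×47) mod 2256 = 482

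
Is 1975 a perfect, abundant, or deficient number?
deficient

Proper divisors of 1975: sum = 1 + 5 + 25 + 79 + 395 = 505
Since 505 < 1975, 1975 is deficient.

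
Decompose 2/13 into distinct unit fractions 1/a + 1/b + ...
1/7 + 1/91

Greedy algorithm:
2/13: ceiling(13/2) = 7, use 1/7
1/91: ceiling(91/1) = 91, use 1/91
Result: 2/13 = 1/7 + 1/91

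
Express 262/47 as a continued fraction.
[5; 1, 1, 2, 1, 6]

Euclidean algorithm steps:
262 = 5 × 47 + 27
47 = 1 × 27 + 20
27 = 1 × 20 + 7
20 = 2 × 7 + 6
7 = 1 × 6 + 1
6 = 6 × 1 + 0
Continued fraction: [5; 1, 1, 2, 1, 6]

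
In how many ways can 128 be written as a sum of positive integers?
4351078600

p(n) counts ways to write n as a sum of positive integers (order ignored).
Euler's pentagonal recurrence: p(k) = p(k-1) + p(k-2) - p(k-5) - p(k-7) + p(k-12) + p(k-15) - ... (offsets j(3j∓1)/2, signs ++--, p(0)=1, p(<0)=0).
DP table for k = 0..127: p(0)=1, p(1)=1, p(2)=2, p(3)=3, p(4)=5, p(5)=7, p(6)=11, p(7)=15, p(8)=22, p(9)=30, p(10)=42, p(11)=56, p(12)=77, p(13)=101, p(14)=135, p(15)=176, p(16)=231, p(17)=297, p(18)=385, p(19)=490, p(20)=627, p(21)=792, p(22)=1002, p(23)=1255, p(24)=1575, p(25)=1958, p(26)=2436, p(27)=3010, p(28)=3718, p(29)=4565, p(30)=5604, p(31)=6842, p(32)=8349, p(33)=10143, p(34)=12310, p(35)=14883, p(36)=17977, p(37)=21637, p(38)=26015, p(39)=31185, p(40)=37338, p(41)=44583, p(42)=53174, p(43)=63261, p(44)=75175, p(45)=89134, p(46)=105558, p(47)=124754, p(48)=147273, p(49)=173525, p(50)=204226, p(51)=239943, p(52)=281589, p(53)=329931, p(54)=386155, p(55)=451276, p(56)=526823, p(57)=614154, p(58)=715220, p(59)=831820, p(60)=966467, p(61)=1121505, p(62)=1300156, p(63)=1505499, p(64)=1741630, p(65)=2012558, p(66)=2323520, p(67)=2679689, p(68)=3087735, p(69)=3554345, p(70)=4087968, p(71)=4697205, p(72)=5392783, p(73)=6185689, p(74)=7089500, p(75)=8118264, p(76)=9289091, p(77)=10619863, p(78)=12132164, p(79)=13848650, p(80)=15796476, p(81)=18004327, p(82)=20506255, p(83)=23338469, p(84)=26543660, p(85)=30167357, p(86)=34262962, p(87)=38887673, p(88)=44108109, p(89)=49995925, p(90)=56634173, p(91)=64112359, p(92)=72533807, p(93)=82010177, p(94)=92669720, p(95)=104651419, p(96)=118114304, p(97)=133230930, p(98)=150198136, p(99)=169229875, p(100)=190569292, p(101)=214481126, p(102)=241265379, p(103)=271248950, p(104)=304801365, p(105)=342325709, p(106)=384276336, p(107)=431149389, p(108)=483502844, p(109)=541946240, p(110)=607163746, p(111)=679903203, p(112)=761002156, p(113)=851376628, p(114)=952050665, p(115)=1064144451, p(116)=1188908248, p(117)=1327710076, p(118)=1482074143, p(119)=1653668665, p(120)=1844349560, p(121)=2056148051, p(122)=2291320912, p(123)=2552338241, p(124)=2841940500, p(125)=3163127352, p(126)=3519222692, p(127)=3913864295.
Final step: p(128) = p(127) + p(126) - p(123) - p(121) + p(116) + p(113) - p(106) - p(102) + p(93) + p(88) - p(77) - p(71) + p(58) + p(51) - p(36) - p(28) + p(11) + p(2)
= 3913864295 + 3519222692 - 2552338241 - 2056148051 + 1188908248 + 851376628 - 384276336 - 241265379 + 82010177 + 44108109 - 10619863 - 4697205 + 715220 + 239943 - 17977 - 3718 + 56 + 2
= 4351078600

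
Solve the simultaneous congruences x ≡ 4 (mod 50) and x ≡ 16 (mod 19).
54

Using Chinese Remainder Theorem:
M = 50 × 19 = 950
M1 = 19, M2 = 50
y1 = 19^(-1) mod 50 = 29
y2 = 50^(-1) mod 19 = 8
x = (4×19×29 + 16×50×8) mod 950 = 54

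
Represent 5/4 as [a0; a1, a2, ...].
[1; 4]

Euclidean algorithm steps:
5 = 1 × 4 + 1
4 = 4 × 1 + 0
Continued fraction: [1; 4]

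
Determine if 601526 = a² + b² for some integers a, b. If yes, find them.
Not possible

Factorization: 601526 = 2 × 67^3
By Fermat: n is sum of two squares iff every prime p ≡ 3 (mod 4) appears to even power.
Prime(s) ≡ 3 (mod 4) with odd exponent: [(67, 3)]
Therefore 601526 cannot be expressed as a² + b².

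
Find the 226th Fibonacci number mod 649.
228

Matrix identity: Q^n = [[F_(n+1), F_n], [F_n, F_(n-1)]] with Q = [[1,1],[1,0]].
n = 226 = 11100010₂. Square-and-multiply, entries mod 649:
Q^1 = [[1,1],[1,0]]
Q^3 = (Q^1)²·Q = [[3,2],[2,1]]
Q^7 = (Q^3)²·Q = [[21,13],[13,8]]
Q^14 = (Q^7)² = [[610,377],[377,233]]
Q^28 = (Q^14)² = [[221,450],[450,420]]
Q^56 = (Q^28)² = [[178,294],[294,533]]
Q^113 = (Q^56)²·Q = [[58,2],[2,56]]
Q^226 = (Q^113)² = [[123,228],[228,544]]
F_226 mod 649 = Q^226[0][1] = 228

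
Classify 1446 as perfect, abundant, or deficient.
abundant

Proper divisors of 1446: sum = 1 + 2 + 3 + 6 + 241 + 482 + 723 = 1458
Since 1458 > 1446, 1446 is abundant.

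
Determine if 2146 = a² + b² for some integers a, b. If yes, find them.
11² + 45² (a=11, b=45)

Factorization: 2146 = 2 × 29 × 37
By Fermat: n is sum of two squares iff every prime p ≡ 3 (mod 4) appears to even power.
All primes ≡ 3 (mod 4) appear to even power.
Search a = 0, 1, 2, … for 2146 - a² a perfect square: first hit at a = 11: 2146 - 121 = 2025 = 45².
2146 = 11² + 45² = 121 + 2025 ✓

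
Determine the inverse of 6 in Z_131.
22

gcd(6, 131) = 1, so the inverse exists.
Extended Euclidean algorithm on (131, 6):
131 = 21 × 6 + 5  ⟹  5 = (1)·131 + (-21)·6
6 = 1 × 5 + 1  ⟹  1 = (-1)·131 + (22)·6
So (22)·6 ≡ 1 (mod 131), i.e. 6^(-1) ≡ 22 (mod 131).
Check: 6 × 22 = 132 ≡ 1 (mod 131)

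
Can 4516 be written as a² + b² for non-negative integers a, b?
40² + 54² (a=40, b=54)

Factorization: 4516 = 2^2 × 1129
By Fermat: n is sum of two squares iff every prime p ≡ 3 (mod 4) appears to even power.
All primes ≡ 3 (mod 4) appear to even power.
Search a = 0, 1, 2, … for 4516 - a² a perfect square: first hit at a = 40: 4516 - 1600 = 2916 = 54².
4516 = 40² + 54² = 1600 + 2916 ✓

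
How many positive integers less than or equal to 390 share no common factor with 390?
96

390 = 2 × 3 × 5 × 13
φ(n) = n × ∏(1 - 1/p) for each prime p dividing n
φ(390) = 390 × (1 - 1/2) × (1 - 1/3) × (1 - 1/5) × (1 - 1/13) = 96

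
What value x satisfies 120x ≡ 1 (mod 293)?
105

gcd(120, 293) = 1, so the inverse exists.
Extended Euclidean algorithm on (293, 120):
293 = 2 × 120 + 53  ⟹  53 = (1)·293 + (-2)·120
120 = 2 × 53 + 14  ⟹  14 = (-2)·293 + (5)·120
53 = 3 × 14 + 11  ⟹  11 = (7)·293 + (-17)·120
14 = 1 × 11 + 3  ⟹  3 = (-9)·293 + (22)·120
11 = 3 × 3 + 2  ⟹  2 = (34)·293 + (-83)·120
3 = 1 × 2 + 1  ⟹  1 = (-43)·293 + (105)·120
So (105)·120 ≡ 1 (mod 293), i.e. 120^(-1) ≡ 105 (mod 293).
Check: 120 × 105 = 12600 ≡ 1 (mod 293)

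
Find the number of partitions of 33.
10143

p(n) counts ways to write n as a sum of positive integers (order ignored).
Euler's pentagonal recurrence: p(k) = p(k-1) + p(k-2) - p(k-5) - p(k-7) + p(k-12) + p(k-15) - ... (offsets j(3j∓1)/2, signs ++--, p(0)=1, p(<0)=0).
DP table for k = 0..32: p(0)=1, p(1)=1, p(2)=2, p(3)=3, p(4)=5, p(5)=7, p(6)=11, p(7)=15, p(8)=22, p(9)=30, p(10)=42, p(11)=56, p(12)=77, p(13)=101, p(14)=135, p(15)=176, p(16)=231, p(17)=297, p(18)=385, p(19)=490, p(20)=627, p(21)=792, p(22)=1002, p(23)=1255, p(24)=1575, p(25)=1958, p(26)=2436, p(27)=3010, p(28)=3718, p(29)=4565, p(30)=5604, p(31)=6842, p(32)=8349.
Final step: p(33) = p(32) + p(31) - p(28) - p(26) + p(21) + p(18) - p(11) - p(7)
= 8349 + 6842 - 3718 - 2436 + 792 + 385 - 56 - 15
= 10143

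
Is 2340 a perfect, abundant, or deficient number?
abundant

Proper divisors of 2340: sum = 1 + 2 + 3 + 4 + 5 + 6 + 9 + 10 + ... + 468 + 585 + 780 + 1170 (35 divisors) = 5304
Since 5304 > 2340, 2340 is abundant.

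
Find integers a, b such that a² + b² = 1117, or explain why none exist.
21² + 26² (a=21, b=26)

Factorization: 1117 = 1117
By Fermat: n is sum of two squares iff every prime p ≡ 3 (mod 4) appears to even power.
All primes ≡ 3 (mod 4) appear to even power.
Search a = 0, 1, 2, … for 1117 - a² a perfect square: first hit at a = 21: 1117 - 441 = 676 = 26².
1117 = 21² + 26² = 441 + 676 ✓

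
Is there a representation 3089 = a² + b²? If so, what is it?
8² + 55² (a=8, b=55)

Factorization: 3089 = 3089
By Fermat: n is sum of two squares iff every prime p ≡ 3 (mod 4) appears to even power.
All primes ≡ 3 (mod 4) appear to even power.
Search a = 0, 1, 2, … for 3089 - a² a perfect square: first hit at a = 8: 3089 - 64 = 3025 = 55².
3089 = 8² + 55² = 64 + 3025 ✓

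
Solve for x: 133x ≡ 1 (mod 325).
22

gcd(133, 325) = 1, so the inverse exists.
Extended Euclidean algorithm on (325, 133):
325 = 2 × 133 + 59  ⟹  59 = (1)·325 + (-2)·133
133 = 2 × 59 + 15  ⟹  15 = (-2)·325 + (5)·133
59 = 3 × 15 + 14  ⟹  14 = (7)·325 + (-17)·133
15 = 1 × 14 + 1  ⟹  1 = (-9)·325 + (22)·133
So (22)·133 ≡ 1 (mod 325), i.e. 133^(-1) ≡ 22 (mod 325).
Check: 133 × 22 = 2926 ≡ 1 (mod 325)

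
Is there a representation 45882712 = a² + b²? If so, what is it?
Not possible

Factorization: 45882712 = 2^3 × 179^3
By Fermat: n is sum of two squares iff every prime p ≡ 3 (mod 4) appears to even power.
Prime(s) ≡ 3 (mod 4) with odd exponent: [(179, 3)]
Therefore 45882712 cannot be expressed as a² + b².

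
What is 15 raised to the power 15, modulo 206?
203

Repeated squaring. Binary of 15 = 1111.
15^1 ≡ 15 (mod 206); 15^2 ≡ 19 (mod 206); 15^4 ≡ 155 (mod 206); 15^8 ≡ 129 (mod 206)
15^15 = 15^1 × 15^2 × 15^4 × 15^8 ≡ 203 (mod 206)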